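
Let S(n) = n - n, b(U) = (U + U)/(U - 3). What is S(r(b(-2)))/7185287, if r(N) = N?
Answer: 0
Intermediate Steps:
b(U) = 2*U/(-3 + U) (b(U) = (2*U)/(-3 + U) = 2*U/(-3 + U))
S(n) = 0
S(r(b(-2)))/7185287 = 0/7185287 = 0*(1/7185287) = 0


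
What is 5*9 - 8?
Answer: 37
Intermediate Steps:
5*9 - 8 = 45 - 8 = 37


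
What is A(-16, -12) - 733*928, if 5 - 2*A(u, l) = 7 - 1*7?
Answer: -1360443/2 ≈ -6.8022e+5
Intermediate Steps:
A(u, l) = 5/2 (A(u, l) = 5/2 - (7 - 1*7)/2 = 5/2 - (7 - 7)/2 = 5/2 - ½*0 = 5/2 + 0 = 5/2)
A(-16, -12) - 733*928 = 5/2 - 733*928 = 5/2 - 680224 = -1360443/2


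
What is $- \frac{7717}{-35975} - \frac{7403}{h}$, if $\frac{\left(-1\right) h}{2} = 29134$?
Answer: $\frac{715977081}{2096191300} \approx 0.34156$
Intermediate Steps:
$h = -58268$ ($h = \left(-2\right) 29134 = -58268$)
$- \frac{7717}{-35975} - \frac{7403}{h} = - \frac{7717}{-35975} - \frac{7403}{-58268} = \left(-7717\right) \left(- \frac{1}{35975}\right) - - \frac{7403}{58268} = \frac{7717}{35975} + \frac{7403}{58268} = \frac{715977081}{2096191300}$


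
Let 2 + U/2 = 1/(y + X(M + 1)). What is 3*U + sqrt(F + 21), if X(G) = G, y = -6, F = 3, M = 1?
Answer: -27/2 + 2*sqrt(6) ≈ -8.6010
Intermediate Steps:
U = -9/2 (U = -4 + 2/(-6 + (1 + 1)) = -4 + 2/(-6 + 2) = -4 + 2/(-4) = -4 + 2*(-1/4) = -4 - 1/2 = -9/2 ≈ -4.5000)
3*U + sqrt(F + 21) = 3*(-9/2) + sqrt(3 + 21) = -27/2 + sqrt(24) = -27/2 + 2*sqrt(6)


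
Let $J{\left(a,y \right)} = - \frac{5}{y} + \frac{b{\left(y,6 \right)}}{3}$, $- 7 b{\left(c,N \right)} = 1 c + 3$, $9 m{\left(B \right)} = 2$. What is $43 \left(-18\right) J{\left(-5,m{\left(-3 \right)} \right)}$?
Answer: $\frac{368209}{21} \approx 17534.0$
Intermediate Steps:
$m{\left(B \right)} = \frac{2}{9}$ ($m{\left(B \right)} = \frac{1}{9} \cdot 2 = \frac{2}{9}$)
$b{\left(c,N \right)} = - \frac{3}{7} - \frac{c}{7}$ ($b{\left(c,N \right)} = - \frac{1 c + 3}{7} = - \frac{c + 3}{7} = - \frac{3 + c}{7} = - \frac{3}{7} - \frac{c}{7}$)
$J{\left(a,y \right)} = - \frac{1}{7} - \frac{5}{y} - \frac{y}{21}$ ($J{\left(a,y \right)} = - \frac{5}{y} + \frac{- \frac{3}{7} - \frac{y}{7}}{3} = - \frac{5}{y} + \left(- \frac{3}{7} - \frac{y}{7}\right) \frac{1}{3} = - \frac{5}{y} - \left(\frac{1}{7} + \frac{y}{21}\right) = - \frac{1}{7} - \frac{5}{y} - \frac{y}{21}$)
$43 \left(-18\right) J{\left(-5,m{\left(-3 \right)} \right)} = 43 \left(-18\right) \frac{-105 + \frac{2 \left(-3 - \frac{2}{9}\right)}{9}}{21 \cdot \frac{2}{9}} = - 774 \cdot \frac{1}{21} \cdot \frac{9}{2} \left(-105 + \frac{2 \left(-3 - \frac{2}{9}\right)}{9}\right) = - 774 \cdot \frac{1}{21} \cdot \frac{9}{2} \left(-105 + \frac{2}{9} \left(- \frac{29}{9}\right)\right) = - 774 \cdot \frac{1}{21} \cdot \frac{9}{2} \left(-105 - \frac{58}{81}\right) = - 774 \cdot \frac{1}{21} \cdot \frac{9}{2} \left(- \frac{8563}{81}\right) = \left(-774\right) \left(- \frac{8563}{378}\right) = \frac{368209}{21}$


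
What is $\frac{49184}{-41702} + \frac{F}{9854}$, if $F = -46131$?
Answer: $- \frac{41524381}{7085026} \approx -5.8609$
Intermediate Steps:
$\frac{49184}{-41702} + \frac{F}{9854} = \frac{49184}{-41702} - \frac{46131}{9854} = 49184 \left(- \frac{1}{41702}\right) - \frac{46131}{9854} = - \frac{848}{719} - \frac{46131}{9854} = - \frac{41524381}{7085026}$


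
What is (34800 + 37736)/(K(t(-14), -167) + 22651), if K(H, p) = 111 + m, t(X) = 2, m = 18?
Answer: 18134/5695 ≈ 3.1842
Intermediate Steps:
K(H, p) = 129 (K(H, p) = 111 + 18 = 129)
(34800 + 37736)/(K(t(-14), -167) + 22651) = (34800 + 37736)/(129 + 22651) = 72536/22780 = 72536*(1/22780) = 18134/5695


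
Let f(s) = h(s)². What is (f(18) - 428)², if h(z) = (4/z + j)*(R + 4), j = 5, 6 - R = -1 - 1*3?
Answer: 158639703616/6561 ≈ 2.4179e+7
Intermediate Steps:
R = 10 (R = 6 - (-1 - 1*3) = 6 - (-1 - 3) = 6 - 1*(-4) = 6 + 4 = 10)
h(z) = 70 + 56/z (h(z) = (4/z + 5)*(10 + 4) = (5 + 4/z)*14 = 70 + 56/z)
f(s) = (70 + 56/s)²
(f(18) - 428)² = (196*(4 + 5*18)²/18² - 428)² = (196*(1/324)*(4 + 90)² - 428)² = (196*(1/324)*94² - 428)² = (196*(1/324)*8836 - 428)² = (432964/81 - 428)² = (398296/81)² = 158639703616/6561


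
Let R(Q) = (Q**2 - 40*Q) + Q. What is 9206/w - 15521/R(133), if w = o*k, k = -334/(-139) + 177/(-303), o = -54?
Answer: -818598243245/8618766282 ≈ -94.979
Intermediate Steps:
R(Q) = Q**2 - 39*Q
k = 25533/14039 (k = -334*(-1/139) + 177*(-1/303) = 334/139 - 59/101 = 25533/14039 ≈ 1.8187)
w = -1378782/14039 (w = -54*25533/14039 = -1378782/14039 ≈ -98.211)
9206/w - 15521/R(133) = 9206/(-1378782/14039) - 15521*1/(133*(-39 + 133)) = 9206*(-14039/1378782) - 15521/(133*94) = -64621517/689391 - 15521/12502 = -818598243245/8618766282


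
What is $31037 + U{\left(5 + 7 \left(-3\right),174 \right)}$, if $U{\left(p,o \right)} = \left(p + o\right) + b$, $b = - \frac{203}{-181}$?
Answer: $\frac{5646498}{181} \approx 31196.0$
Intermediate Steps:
$b = \frac{203}{181}$ ($b = \left(-203\right) \left(- \frac{1}{181}\right) = \frac{203}{181} \approx 1.1215$)
$U{\left(p,o \right)} = \frac{203}{181} + o + p$ ($U{\left(p,o \right)} = \left(p + o\right) + \frac{203}{181} = \left(o + p\right) + \frac{203}{181} = \frac{203}{181} + o + p$)
$31037 + U{\left(5 + 7 \left(-3\right),174 \right)} = 31037 + \left(\frac{203}{181} + 174 + \left(5 + 7 \left(-3\right)\right)\right) = 31037 + \left(\frac{203}{181} + 174 + \left(5 - 21\right)\right) = 31037 + \left(\frac{203}{181} + 174 - 16\right) = 31037 + \frac{28801}{181} = \frac{5646498}{181}$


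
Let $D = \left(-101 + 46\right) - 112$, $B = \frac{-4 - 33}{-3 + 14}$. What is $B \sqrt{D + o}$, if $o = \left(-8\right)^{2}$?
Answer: $- \frac{37 i \sqrt{103}}{11} \approx - 34.137 i$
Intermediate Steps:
$B = - \frac{37}{11} \approx -3.3636$
$o = 64$
$D = -167$ ($D = -55 - 112 = -167$)
$B \sqrt{D + o} = - \frac{37 \sqrt{-167 + 64}}{11} = - \frac{37 \sqrt{-103}}{11} = - \frac{37 i \sqrt{103}}{11}$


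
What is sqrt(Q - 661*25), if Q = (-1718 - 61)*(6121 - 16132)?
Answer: 2*sqrt(4448261) ≈ 4218.2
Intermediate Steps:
Q = 17809569 (Q = -1779*(-10011) = 17809569)
sqrt(Q - 661*25) = sqrt(17809569 - 661*25) = sqrt(17809569 - 16525) = sqrt(17793044) = 2*sqrt(4448261)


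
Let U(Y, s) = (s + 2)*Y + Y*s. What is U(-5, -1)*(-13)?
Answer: 0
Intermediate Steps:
U(Y, s) = Y*s + Y*(2 + s) (U(Y, s) = (2 + s)*Y + Y*s = Y*(2 + s) + Y*s = Y*s + Y*(2 + s))
U(-5, -1)*(-13) = (2*(-5)*(1 - 1))*(-13) = (2*(-5)*0)*(-13) = 0*(-13) = 0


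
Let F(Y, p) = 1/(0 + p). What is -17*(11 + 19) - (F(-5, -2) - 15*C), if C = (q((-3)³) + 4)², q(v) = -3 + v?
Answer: 19261/2 ≈ 9630.5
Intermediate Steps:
F(Y, p) = 1/p
C = 676 (C = ((-3 + (-3)³) + 4)² = ((-3 - 27) + 4)² = (-30 + 4)² = (-26)² = 676)
-17*(11 + 19) - (F(-5, -2) - 15*C) = -17*(11 + 19) - (1/(-2) - 15*676) = -17*30 - (-½ - 10140) = -510 - 1*(-20281/2) = -510 + 20281/2 = 19261/2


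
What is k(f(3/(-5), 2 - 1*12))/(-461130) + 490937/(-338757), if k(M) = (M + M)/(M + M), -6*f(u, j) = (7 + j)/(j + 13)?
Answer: -25154013063/17356779490 ≈ -1.4492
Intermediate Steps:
f(u, j) = -(7 + j)/(6*(13 + j)) (f(u, j) = -(7 + j)/(6*(j + 13)) = -(7 + j)/(6*(13 + j)))
k(M) = 1 (k(M) = (2*M)/((2*M)) = (2*M)*(1/(2*M)) = 1)
k(f(3/(-5), 2 - 1*12))/(-461130) + 490937/(-338757) = 1/(-461130) + 490937/(-338757) = 1*(-1/461130) + 490937*(-1/338757) = -1/461130 - 490937/338757 = -25154013063/17356779490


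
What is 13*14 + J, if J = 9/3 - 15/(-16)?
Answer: 2975/16 ≈ 185.94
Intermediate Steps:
J = 63/16 (J = 9*(⅓) - 15*(-1/16) = 3 + 15/16 = 63/16 ≈ 3.9375)
13*14 + J = 13*14 + 63/16 = 182 + 63/16 = 2975/16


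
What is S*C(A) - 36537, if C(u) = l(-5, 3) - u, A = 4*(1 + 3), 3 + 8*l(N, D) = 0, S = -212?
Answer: -66131/2 ≈ -33066.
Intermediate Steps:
l(N, D) = -3/8 (l(N, D) = -3/8 + (⅛)*0 = -3/8 + 0 = -3/8)
A = 16 (A = 4*4 = 16)
C(u) = -3/8 - u
S*C(A) - 36537 = -212*(-3/8 - 1*16) - 36537 = -212*(-3/8 - 16) - 36537 = -212*(-131/8) - 36537 = 6943/2 - 36537 = -66131/2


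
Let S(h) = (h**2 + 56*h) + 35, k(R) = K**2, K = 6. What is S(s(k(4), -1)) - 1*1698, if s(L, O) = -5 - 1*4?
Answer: -2086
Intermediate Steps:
k(R) = 36 (k(R) = 6**2 = 36)
s(L, O) = -9 (s(L, O) = -5 - 4 = -9)
S(h) = 35 + h**2 + 56*h
S(s(k(4), -1)) - 1*1698 = (35 + (-9)**2 + 56*(-9)) - 1*1698 = (35 + 81 - 504) - 1698 = -388 - 1698 = -2086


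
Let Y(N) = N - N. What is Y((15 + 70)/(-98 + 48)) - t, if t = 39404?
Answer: -39404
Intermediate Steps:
Y(N) = 0
Y((15 + 70)/(-98 + 48)) - t = 0 - 1*39404 = 0 - 39404 = -39404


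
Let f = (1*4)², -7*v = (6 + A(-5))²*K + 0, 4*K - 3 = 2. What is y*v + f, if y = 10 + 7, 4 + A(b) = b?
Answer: -317/28 ≈ -11.321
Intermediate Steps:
K = 5/4 (K = ¾ + (¼)*2 = ¾ + ½ = 5/4 ≈ 1.2500)
A(b) = -4 + b
y = 17
v = -45/28 (v = -((6 + (-4 - 5))²*(5/4) + 0)/7 = -((6 - 9)²*(5/4) + 0)/7 = -((-3)²*(5/4) + 0)/7 = -(9*(5/4) + 0)/7 = -(45/4 + 0)/7 = -⅐*45/4 = -45/28 ≈ -1.6071)
f = 16 (f = 4² = 16)
y*v + f = 17*(-45/28) + 16 = -765/28 + 16 = -317/28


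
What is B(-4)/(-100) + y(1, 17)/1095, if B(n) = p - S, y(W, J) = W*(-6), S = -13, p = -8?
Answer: -81/1460 ≈ -0.055479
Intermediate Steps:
y(W, J) = -6*W
B(n) = 5 (B(n) = -8 - 1*(-13) = -8 + 13 = 5)
B(-4)/(-100) + y(1, 17)/1095 = 5/(-100) - 6*1/1095 = 5*(-1/100) - 6*1/1095 = -1/20 - 2/365 = -81/1460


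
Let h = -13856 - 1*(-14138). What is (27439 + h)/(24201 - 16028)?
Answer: 27721/8173 ≈ 3.3918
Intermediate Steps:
h = 282 (h = -13856 + 14138 = 282)
(27439 + h)/(24201 - 16028) = (27439 + 282)/(24201 - 16028) = 27721/8173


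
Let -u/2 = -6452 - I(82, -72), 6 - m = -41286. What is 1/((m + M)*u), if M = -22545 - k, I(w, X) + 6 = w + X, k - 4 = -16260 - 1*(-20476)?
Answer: 1/187572624 ≈ 5.3313e-9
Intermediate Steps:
k = 4220 (k = 4 + (-16260 - 1*(-20476)) = 4 + (-16260 + 20476) = 4 + 4216 = 4220)
m = 41292 (m = 6 - 1*(-41286) = 6 + 41286 = 41292)
I(w, X) = -6 + X + w (I(w, X) = -6 + (w + X) = -6 + (X + w) = -6 + X + w)
M = -26765 (M = -22545 - 1*4220 = -22545 - 4220 = -26765)
u = 12912 (u = -2*(-6452 - (-6 - 72 + 82)) = -2*(-6452 - 1*4) = -2*(-6452 - 4) = -2*(-6456) = 12912)
1/((m + M)*u) = 1/((41292 - 26765)*12912) = (1/12912)/14527 = (1/14527)*(1/12912) = 1/187572624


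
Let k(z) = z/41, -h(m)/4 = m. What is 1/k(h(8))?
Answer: -41/32 ≈ -1.2813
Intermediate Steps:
h(m) = -4*m
k(z) = z/41 (k(z) = z*(1/41) = z/41)
1/k(h(8)) = 1/((-4*8)/41) = 1/((1/41)*(-32)) = 1/(-32/41) = -41/32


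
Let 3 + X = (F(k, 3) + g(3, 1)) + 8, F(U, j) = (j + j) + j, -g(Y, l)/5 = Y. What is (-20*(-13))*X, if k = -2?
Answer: -260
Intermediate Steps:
g(Y, l) = -5*Y
F(U, j) = 3*j (F(U, j) = 2*j + j = 3*j)
X = -1 (X = -3 + ((3*3 - 5*3) + 8) = -3 + ((9 - 15) + 8) = -3 + (-6 + 8) = -3 + 2 = -1)
(-20*(-13))*X = -20*(-13)*(-1) = 260*(-1) = -260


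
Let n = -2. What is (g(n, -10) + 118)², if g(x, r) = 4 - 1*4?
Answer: 13924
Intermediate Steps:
g(x, r) = 0 (g(x, r) = 4 - 4 = 0)
(g(n, -10) + 118)² = (0 + 118)² = 118² = 13924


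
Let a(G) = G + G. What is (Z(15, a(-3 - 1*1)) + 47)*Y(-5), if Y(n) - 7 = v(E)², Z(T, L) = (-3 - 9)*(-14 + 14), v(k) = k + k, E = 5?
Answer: 5029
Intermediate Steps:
v(k) = 2*k
a(G) = 2*G
Z(T, L) = 0 (Z(T, L) = -12*0 = 0)
Y(n) = 107 (Y(n) = 7 + (2*5)² = 7 + 10² = 7 + 100 = 107)
(Z(15, a(-3 - 1*1)) + 47)*Y(-5) = (0 + 47)*107 = 47*107 = 5029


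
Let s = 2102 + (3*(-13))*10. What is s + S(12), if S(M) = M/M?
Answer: 1713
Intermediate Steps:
S(M) = 1
s = 1712 (s = 2102 - 39*10 = 2102 - 390 = 1712)
s + S(12) = 1712 + 1 = 1713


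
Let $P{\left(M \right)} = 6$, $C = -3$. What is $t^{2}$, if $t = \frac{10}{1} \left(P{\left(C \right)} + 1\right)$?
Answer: $4900$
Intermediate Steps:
$t = 70$ ($t = \frac{10}{1} \left(6 + 1\right) = 10 \cdot 1 \cdot 7 = 10 \cdot 7 = 70$)
$t^{2} = 70^{2} = 4900$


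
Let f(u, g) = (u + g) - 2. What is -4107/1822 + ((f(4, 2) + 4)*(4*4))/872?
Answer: -418511/198598 ≈ -2.1073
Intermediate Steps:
f(u, g) = -2 + g + u (f(u, g) = (g + u) - 2 = -2 + g + u)
-4107/1822 + ((f(4, 2) + 4)*(4*4))/872 = -4107/1822 + (((-2 + 2 + 4) + 4)*(4*4))/872 = -4107*1/1822 + ((4 + 4)*16)*(1/872) = -4107/1822 + (8*16)*(1/872) = -4107/1822 + 128*(1/872) = -4107/1822 + 16/109 = -418511/198598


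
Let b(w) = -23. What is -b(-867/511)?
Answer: 23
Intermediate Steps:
-b(-867/511) = -1*(-23) = 23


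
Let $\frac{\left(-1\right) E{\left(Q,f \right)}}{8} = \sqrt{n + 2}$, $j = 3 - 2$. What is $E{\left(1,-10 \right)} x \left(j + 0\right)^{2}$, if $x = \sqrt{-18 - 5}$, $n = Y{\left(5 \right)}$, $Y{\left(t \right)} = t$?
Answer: $- 8 i \sqrt{161} \approx - 101.51 i$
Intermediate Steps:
$j = 1$ ($j = 3 - 2 = 1$)
$n = 5$
$x = i \sqrt{23}$ ($x = \sqrt{-23} = i \sqrt{23} \approx 4.7958 i$)
$E{\left(Q,f \right)} = - 8 \sqrt{7}$ ($E{\left(Q,f \right)} = - 8 \sqrt{5 + 2} = - 8 \sqrt{7}$)
$E{\left(1,-10 \right)} x \left(j + 0\right)^{2} = - 8 \sqrt{7} i \sqrt{23} \left(1 + 0\right)^{2} = - 8 i \sqrt{161} \cdot 1^{2} = - 8 i \sqrt{161} \cdot 1 = - 8 i \sqrt{161}$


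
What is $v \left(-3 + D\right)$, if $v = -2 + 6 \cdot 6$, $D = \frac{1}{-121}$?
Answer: $- \frac{12376}{121} \approx -102.28$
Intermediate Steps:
$D = - \frac{1}{121} \approx -0.0082645$
$v = 34$ ($v = -2 + 36 = 34$)
$v \left(-3 + D\right) = 34 \left(-3 - \frac{1}{121}\right) = 34 \left(- \frac{364}{121}\right) = - \frac{12376}{121}$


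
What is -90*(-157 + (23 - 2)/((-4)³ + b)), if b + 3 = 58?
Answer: 14340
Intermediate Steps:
b = 55 (b = -3 + 58 = 55)
-90*(-157 + (23 - 2)/((-4)³ + b)) = -90*(-157 + (23 - 2)/((-4)³ + 55)) = -90*(-157 + 21/(-64 + 55)) = -90*(-157 + 21/(-9)) = -90*(-157 + 21*(-⅑)) = -90*(-157 - 7/3) = -90*(-478/3) = 14340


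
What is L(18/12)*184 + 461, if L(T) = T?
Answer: 737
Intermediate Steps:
L(18/12)*184 + 461 = (18/12)*184 + 461 = (18*(1/12))*184 + 461 = (3/2)*184 + 461 = 276 + 461 = 737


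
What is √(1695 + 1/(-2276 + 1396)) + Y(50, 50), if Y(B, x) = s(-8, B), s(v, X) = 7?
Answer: 7 + 79*√13145/220 ≈ 48.170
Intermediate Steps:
Y(B, x) = 7
√(1695 + 1/(-2276 + 1396)) + Y(50, 50) = √(1695 + 1/(-2276 + 1396)) + 7 = √(1695 + 1/(-880)) + 7 = √(1695 - 1/880) + 7 = √(1491599/880) + 7 = 79*√13145/220 + 7 = 7 + 79*√13145/220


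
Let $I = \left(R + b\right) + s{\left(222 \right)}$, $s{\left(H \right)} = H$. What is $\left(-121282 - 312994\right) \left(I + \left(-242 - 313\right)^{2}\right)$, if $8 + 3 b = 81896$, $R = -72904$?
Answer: $-114057814364$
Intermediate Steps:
$b = 27296$ ($b = - \frac{8}{3} + \frac{1}{3} \cdot 81896 = - \frac{8}{3} + \frac{81896}{3} = 27296$)
$I = -45386$ ($I = \left(-72904 + 27296\right) + 222 = -45608 + 222 = -45386$)
$\left(-121282 - 312994\right) \left(I + \left(-242 - 313\right)^{2}\right) = \left(-121282 - 312994\right) \left(-45386 + \left(-242 - 313\right)^{2}\right) = - 434276 \left(-45386 + \left(-555\right)^{2}\right) = - 434276 \left(-45386 + 308025\right) = \left(-434276\right) 262639 = -114057814364$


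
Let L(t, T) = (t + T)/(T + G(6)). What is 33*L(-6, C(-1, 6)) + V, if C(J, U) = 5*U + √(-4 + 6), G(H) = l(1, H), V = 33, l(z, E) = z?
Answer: 8019/137 + 33*√2/137 ≈ 58.873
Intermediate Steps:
G(H) = 1
C(J, U) = √2 + 5*U (C(J, U) = 5*U + √2 = √2 + 5*U)
L(t, T) = (T + t)/(1 + T) (L(t, T) = (t + T)/(T + 1) = (T + t)/(1 + T))
33*L(-6, C(-1, 6)) + V = 33*(((√2 + 5*6) - 6)/(1 + (√2 + 5*6))) + 33 = 33*(((√2 + 30) - 6)/(1 + (√2 + 30))) + 33 = 33*(((30 + √2) - 6)/(1 + (30 + √2))) + 33 = 33*((24 + √2)/(31 + √2)) + 33 = 33*(24 + √2)/(31 + √2) + 33 = 33 + 33*(24 + √2)/(31 + √2)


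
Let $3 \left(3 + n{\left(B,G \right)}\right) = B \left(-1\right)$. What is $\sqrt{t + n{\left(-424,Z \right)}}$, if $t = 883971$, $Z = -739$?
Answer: $\frac{2 \sqrt{1989246}}{3} \approx 940.27$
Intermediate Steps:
$n{\left(B,G \right)} = -3 - \frac{B}{3}$ ($n{\left(B,G \right)} = -3 + \frac{B \left(-1\right)}{3} = -3 + \frac{\left(-1\right) B}{3} = -3 - \frac{B}{3}$)
$\sqrt{t + n{\left(-424,Z \right)}} = \sqrt{883971 - - \frac{415}{3}} = \sqrt{883971 + \left(-3 + \frac{424}{3}\right)} = \sqrt{883971 + \frac{415}{3}} = \sqrt{\frac{2652328}{3}} = \frac{2 \sqrt{1989246}}{3}$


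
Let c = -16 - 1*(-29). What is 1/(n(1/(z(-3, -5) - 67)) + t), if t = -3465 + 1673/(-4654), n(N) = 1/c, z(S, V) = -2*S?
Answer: -4654/16127425 ≈ -0.00028858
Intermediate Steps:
c = 13 (c = -16 + 29 = 13)
n(N) = 1/13
t = -16127783/4654 (t = -3465 + 1673*(-1/4654) = -3465 - 1673/4654 = -16127783/4654 ≈ -3465.4)
1/(n(1/(z(-3, -5) - 67)) + t) = 1/(1/13 - 16127783/4654) = 1/(-16127425/4654) = -4654/16127425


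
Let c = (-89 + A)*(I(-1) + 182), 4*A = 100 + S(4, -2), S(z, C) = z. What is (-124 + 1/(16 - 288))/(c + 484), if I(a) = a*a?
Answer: 33729/3004240 ≈ 0.011227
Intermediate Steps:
A = 26 (A = (100 + 4)/4 = (¼)*104 = 26)
I(a) = a²
c = -11529 (c = (-89 + 26)*((-1)² + 182) = -63*(1 + 182) = -63*183 = -11529)
(-124 + 1/(16 - 288))/(c + 484) = (-124 + 1/(16 - 288))/(-11529 + 484) = (-124 + 1/(-272))/(-11045) = (-124 - 1/272)*(-1/11045) = -33729/272*(-1/11045) = 33729/3004240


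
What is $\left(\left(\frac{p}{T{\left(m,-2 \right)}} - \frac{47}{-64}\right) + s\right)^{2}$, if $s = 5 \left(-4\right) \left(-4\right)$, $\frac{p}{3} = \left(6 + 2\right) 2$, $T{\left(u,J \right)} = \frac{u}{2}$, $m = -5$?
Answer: $\frac{387735481}{102400} \approx 3786.5$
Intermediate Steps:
$T{\left(u,J \right)} = \frac{u}{2}$ ($T{\left(u,J \right)} = u \frac{1}{2} = \frac{u}{2}$)
$p = 48$ ($p = 3 \left(6 + 2\right) 2 = 3 \cdot 8 \cdot 2 = 3 \cdot 16 = 48$)
$s = 80$ ($s = \left(-20\right) \left(-4\right) = 80$)
$\left(\left(\frac{p}{T{\left(m,-2 \right)}} - \frac{47}{-64}\right) + s\right)^{2} = \left(\left(\frac{48}{\frac{1}{2} \left(-5\right)} - \frac{47}{-64}\right) + 80\right)^{2} = \left(\left(\frac{48}{- \frac{5}{2}} - - \frac{47}{64}\right) + 80\right)^{2} = \left(\left(48 \left(- \frac{2}{5}\right) + \frac{47}{64}\right) + 80\right)^{2} = \left(\left(- \frac{96}{5} + \frac{47}{64}\right) + 80\right)^{2} = \left(- \frac{5909}{320} + 80\right)^{2} = \left(\frac{19691}{320}\right)^{2} = \frac{387735481}{102400}$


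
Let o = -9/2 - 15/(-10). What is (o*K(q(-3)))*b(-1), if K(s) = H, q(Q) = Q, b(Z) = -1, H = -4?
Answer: -12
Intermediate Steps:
o = -3 (o = -9*½ - 15*(-⅒) = -9/2 + 3/2 = -3)
K(s) = -4
(o*K(q(-3)))*b(-1) = -3*(-4)*(-1) = 12*(-1) = -12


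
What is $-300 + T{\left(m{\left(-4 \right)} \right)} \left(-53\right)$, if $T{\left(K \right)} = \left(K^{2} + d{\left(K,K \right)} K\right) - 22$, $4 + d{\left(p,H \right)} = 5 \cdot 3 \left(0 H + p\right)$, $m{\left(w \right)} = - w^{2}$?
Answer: $-219614$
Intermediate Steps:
$d{\left(p,H \right)} = -4 + 15 p$ ($d{\left(p,H \right)} = -4 + 5 \cdot 3 \left(0 H + p\right) = -4 + 15 \left(0 + p\right) = -4 + 15 p$)
$T{\left(K \right)} = -22 + K^{2} + K \left(-4 + 15 K\right)$ ($T{\left(K \right)} = \left(K^{2} + \left(-4 + 15 K\right) K\right) - 22 = \left(K^{2} + K \left(-4 + 15 K\right)\right) - 22 = -22 + K^{2} + K \left(-4 + 15 K\right)$)
$-300 + T{\left(m{\left(-4 \right)} \right)} \left(-53\right) = -300 + \left(-22 - 4 \left(- \left(-4\right)^{2}\right) + 16 \left(- \left(-4\right)^{2}\right)^{2}\right) \left(-53\right) = -300 + \left(-22 - 4 \left(\left(-1\right) 16\right) + 16 \left(\left(-1\right) 16\right)^{2}\right) \left(-53\right) = -300 + \left(-22 - -64 + 16 \left(-16\right)^{2}\right) \left(-53\right) = -300 + \left(-22 + 64 + 16 \cdot 256\right) \left(-53\right) = -300 + \left(-22 + 64 + 4096\right) \left(-53\right) = -300 + 4138 \left(-53\right) = -300 - 219314 = -219614$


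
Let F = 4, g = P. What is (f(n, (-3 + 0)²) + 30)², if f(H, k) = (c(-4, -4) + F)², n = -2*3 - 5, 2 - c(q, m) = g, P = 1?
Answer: 3025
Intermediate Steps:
g = 1
c(q, m) = 1 (c(q, m) = 2 - 1*1 = 2 - 1 = 1)
n = -11 (n = -6 - 5 = -11)
f(H, k) = 25 (f(H, k) = (1 + 4)² = 5² = 25)
(f(n, (-3 + 0)²) + 30)² = (25 + 30)² = 55² = 3025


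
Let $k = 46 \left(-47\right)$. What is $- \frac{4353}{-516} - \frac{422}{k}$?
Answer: $\frac{1604823}{185932} \approx 8.6312$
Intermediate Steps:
$k = -2162$
$- \frac{4353}{-516} - \frac{422}{k} = - \frac{4353}{-516} - \frac{422}{-2162} = \left(-4353\right) \left(- \frac{1}{516}\right) - - \frac{211}{1081} = \frac{1451}{172} + \frac{211}{1081} = \frac{1604823}{185932}$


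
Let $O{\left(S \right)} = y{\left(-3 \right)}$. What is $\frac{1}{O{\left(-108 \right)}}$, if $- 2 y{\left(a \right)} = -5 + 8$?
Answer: $- \frac{2}{3} \approx -0.66667$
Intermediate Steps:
$y{\left(a \right)} = - \frac{3}{2}$ ($y{\left(a \right)} = - \frac{-5 + 8}{2} = \left(- \frac{1}{2}\right) 3 = - \frac{3}{2}$)
$O{\left(S \right)} = - \frac{3}{2}$
$\frac{1}{O{\left(-108 \right)}} = \frac{1}{- \frac{3}{2}} = - \frac{2}{3}$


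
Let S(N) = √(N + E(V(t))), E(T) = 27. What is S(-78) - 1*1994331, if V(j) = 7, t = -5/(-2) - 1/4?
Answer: -1994331 + I*√51 ≈ -1.9943e+6 + 7.1414*I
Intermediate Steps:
t = 9/4 (t = -5*(-½) - 1*¼ = 5/2 - ¼ = 9/4 ≈ 2.2500)
S(N) = √(27 + N) (S(N) = √(N + 27) = √(27 + N))
S(-78) - 1*1994331 = √(27 - 78) - 1*1994331 = √(-51) - 1994331 = I*√51 - 1994331 = -1994331 + I*√51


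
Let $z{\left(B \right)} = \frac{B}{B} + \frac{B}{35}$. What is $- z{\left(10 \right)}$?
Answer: $- \frac{9}{7} \approx -1.2857$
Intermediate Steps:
$z{\left(B \right)} = 1 + \frac{B}{35}$ ($z{\left(B \right)} = 1 + B \frac{1}{35} = 1 + \frac{B}{35}$)
$- z{\left(10 \right)} = - (1 + \frac{1}{35} \cdot 10) = - (1 + \frac{2}{7}) = \left(-1\right) \frac{9}{7} = - \frac{9}{7}$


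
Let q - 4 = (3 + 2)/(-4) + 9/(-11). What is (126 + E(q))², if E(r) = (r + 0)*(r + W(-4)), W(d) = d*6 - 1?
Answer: 24856990921/3748096 ≈ 6631.9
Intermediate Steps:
W(d) = -1 + 6*d (W(d) = 6*d - 1 = -1 + 6*d)
q = 85/44 (q = 4 + ((3 + 2)/(-4) + 9/(-11)) = 4 + (5*(-¼) + 9*(-1/11)) = 4 + (-5/4 - 9/11) = 4 - 91/44 = 85/44 ≈ 1.9318)
E(r) = r*(-25 + r) (E(r) = (r + 0)*(r + (-1 + 6*(-4))) = r*(r + (-1 - 24)) = r*(r - 25) = r*(-25 + r))
(126 + E(q))² = (126 + 85*(-25 + 85/44)/44)² = (126 + (85/44)*(-1015/44))² = (126 - 86275/1936)² = (157661/1936)² = 24856990921/3748096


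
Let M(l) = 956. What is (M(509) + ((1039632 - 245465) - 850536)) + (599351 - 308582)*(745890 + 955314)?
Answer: 494657330463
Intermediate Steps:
(M(509) + ((1039632 - 245465) - 850536)) + (599351 - 308582)*(745890 + 955314) = (956 + ((1039632 - 245465) - 850536)) + (599351 - 308582)*(745890 + 955314) = (956 + (794167 - 850536)) + 290769*1701204 = (956 - 56369) + 494657385876 = -55413 + 494657385876 = 494657330463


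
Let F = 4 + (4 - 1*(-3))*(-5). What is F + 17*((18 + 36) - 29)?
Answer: 394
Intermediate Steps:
F = -31 (F = 4 + (4 + 3)*(-5) = 4 + 7*(-5) = 4 - 35 = -31)
F + 17*((18 + 36) - 29) = -31 + 17*((18 + 36) - 29) = -31 + 17*(54 - 29) = -31 + 17*25 = -31 + 425 = 394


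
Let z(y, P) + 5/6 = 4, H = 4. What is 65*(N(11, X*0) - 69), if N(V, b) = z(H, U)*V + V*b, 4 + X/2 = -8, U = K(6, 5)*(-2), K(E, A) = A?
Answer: -13325/6 ≈ -2220.8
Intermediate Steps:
U = -10 (U = 5*(-2) = -10)
X = -24 (X = -8 + 2*(-8) = -8 - 16 = -24)
z(y, P) = 19/6 (z(y, P) = -⅚ + 4 = 19/6)
N(V, b) = 19*V/6 + V*b
65*(N(11, X*0) - 69) = 65*((⅙)*11*(19 + 6*(-24*0)) - 69) = 65*((⅙)*11*(19 + 6*0) - 69) = 65*((⅙)*11*(19 + 0) - 69) = 65*((⅙)*11*19 - 69) = 65*(209/6 - 69) = 65*(-205/6) = -13325/6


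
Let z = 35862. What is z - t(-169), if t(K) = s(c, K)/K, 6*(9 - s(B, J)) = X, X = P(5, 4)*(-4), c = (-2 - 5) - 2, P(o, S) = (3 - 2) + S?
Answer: 18182071/507 ≈ 35862.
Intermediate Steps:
P(o, S) = 1 + S
c = -9 (c = -7 - 2 = -9)
X = -20 (X = (1 + 4)*(-4) = 5*(-4) = -20)
s(B, J) = 37/3 (s(B, J) = 9 - 1/6*(-20) = 9 + 10/3 = 37/3)
t(K) = 37/(3*K)
z - t(-169) = 35862 - 37/(3*(-169)) = 35862 - 37*(-1)/(3*169) = 35862 - 1*(-37/507) = 35862 + 37/507 = 18182071/507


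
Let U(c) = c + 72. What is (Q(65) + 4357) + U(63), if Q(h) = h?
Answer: 4557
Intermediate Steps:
U(c) = 72 + c
(Q(65) + 4357) + U(63) = (65 + 4357) + (72 + 63) = 4422 + 135 = 4557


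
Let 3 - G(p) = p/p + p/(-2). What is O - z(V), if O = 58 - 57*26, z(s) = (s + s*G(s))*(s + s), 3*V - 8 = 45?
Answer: -237887/27 ≈ -8810.6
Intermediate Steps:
G(p) = 2 + p/2 (G(p) = 3 - (p/p + p/(-2)) = 3 - (1 + p*(-1/2)) = 3 - (1 - p/2) = 3 + (-1 + p/2) = 2 + p/2)
V = 53/3 (V = 8/3 + (1/3)*45 = 8/3 + 15 = 53/3 ≈ 17.667)
z(s) = 2*s*(s + s*(2 + s/2)) (z(s) = (s + s*(2 + s/2))*(s + s) = (s + s*(2 + s/2))*(2*s) = 2*s*(s + s*(2 + s/2)))
O = -1424 (O = 58 - 1482 = -1424)
O - z(V) = -1424 - (53/3)**2*(6 + 53/3) = -1424 - 2809*71/(9*3) = -1424 - 1*199439/27 = -1424 - 199439/27 = -237887/27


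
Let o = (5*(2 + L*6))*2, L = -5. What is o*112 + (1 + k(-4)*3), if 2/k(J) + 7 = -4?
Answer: -344955/11 ≈ -31360.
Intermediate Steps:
k(J) = -2/11 (k(J) = 2/(-7 - 4) = 2/(-11) = 2*(-1/11) = -2/11)
o = -280 (o = (5*(2 - 5*6))*2 = (5*(2 - 30))*2 = (5*(-28))*2 = -140*2 = -280)
o*112 + (1 + k(-4)*3) = -280*112 + (1 - 2/11*3) = -31360 + (1 - 6/11) = -31360 + 5/11 = -344955/11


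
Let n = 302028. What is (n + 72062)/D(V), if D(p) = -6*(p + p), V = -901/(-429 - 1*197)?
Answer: -58545085/2703 ≈ -21659.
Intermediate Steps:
V = 901/626 (V = -901/(-429 - 197) = -901/(-626) = -901*(-1/626) = 901/626 ≈ 1.4393)
D(p) = -12*p
(n + 72062)/D(V) = (302028 + 72062)/((-12*901/626)) = 374090/(-5406/313) = 374090*(-313/5406) = -58545085/2703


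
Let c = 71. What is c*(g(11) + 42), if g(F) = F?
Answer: 3763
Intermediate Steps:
c*(g(11) + 42) = 71*(11 + 42) = 71*53 = 3763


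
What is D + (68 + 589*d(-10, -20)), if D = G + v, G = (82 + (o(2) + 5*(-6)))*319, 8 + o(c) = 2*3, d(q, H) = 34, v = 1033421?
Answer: 1069465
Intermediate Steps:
o(c) = -2 (o(c) = -8 + 2*3 = -8 + 6 = -2)
G = 15950 (G = (82 + (-2 + 5*(-6)))*319 = (82 + (-2 - 30))*319 = (82 - 32)*319 = 50*319 = 15950)
D = 1049371 (D = 15950 + 1033421 = 1049371)
D + (68 + 589*d(-10, -20)) = 1049371 + (68 + 589*34) = 1049371 + (68 + 20026) = 1049371 + 20094 = 1069465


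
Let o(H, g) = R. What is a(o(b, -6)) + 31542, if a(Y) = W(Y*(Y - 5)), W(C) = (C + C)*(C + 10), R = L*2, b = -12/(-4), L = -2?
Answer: 34854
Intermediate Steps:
b = 3 (b = -12*(-¼) = 3)
R = -4 (R = -2*2 = -4)
W(C) = 2*C*(10 + C) (W(C) = (2*C)*(10 + C) = 2*C*(10 + C))
o(H, g) = -4
a(Y) = 2*Y*(-5 + Y)*(10 + Y*(-5 + Y)) (a(Y) = 2*(Y*(Y - 5))*(10 + Y*(Y - 5)) = 2*(Y*(-5 + Y))*(10 + Y*(-5 + Y)) = 2*Y*(-5 + Y)*(10 + Y*(-5 + Y)))
a(o(b, -6)) + 31542 = 2*(-4)*(-5 - 4)*(10 - 4*(-5 - 4)) + 31542 = 2*(-4)*(-9)*(10 - 4*(-9)) + 31542 = 2*(-4)*(-9)*(10 + 36) + 31542 = 2*(-4)*(-9)*46 + 31542 = 3312 + 31542 = 34854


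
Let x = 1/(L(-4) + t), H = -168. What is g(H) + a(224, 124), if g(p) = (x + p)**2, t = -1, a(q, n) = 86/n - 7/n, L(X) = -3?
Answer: 14041115/496 ≈ 28309.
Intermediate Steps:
a(q, n) = 79/n
x = -1/4 (x = 1/(-3 - 1) = 1/(-4) = -1/4 ≈ -0.25000)
g(p) = (-1/4 + p)**2
g(H) + a(224, 124) = (-1 + 4*(-168))**2/16 + 79/124 = (-1 - 672)**2/16 + 79*(1/124) = (1/16)*(-673)**2 + 79/124 = (1/16)*452929 + 79/124 = 452929/16 + 79/124 = 14041115/496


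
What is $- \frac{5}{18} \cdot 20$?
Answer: $- \frac{50}{9} \approx -5.5556$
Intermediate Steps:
$- \frac{5}{18} \cdot 20 = \left(-1\right) \frac{5}{18} \cdot 20 = \left(- \frac{5}{18}\right) 20 = - \frac{50}{9}$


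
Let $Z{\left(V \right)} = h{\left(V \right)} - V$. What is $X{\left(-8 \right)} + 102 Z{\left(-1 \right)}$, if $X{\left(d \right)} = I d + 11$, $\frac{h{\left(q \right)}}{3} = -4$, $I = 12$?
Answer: $-1207$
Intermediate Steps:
$h{\left(q \right)} = -12$ ($h{\left(q \right)} = 3 \left(-4\right) = -12$)
$X{\left(d \right)} = 11 + 12 d$ ($X{\left(d \right)} = 12 d + 11 = 11 + 12 d$)
$Z{\left(V \right)} = -12 - V$
$X{\left(-8 \right)} + 102 Z{\left(-1 \right)} = \left(11 + 12 \left(-8\right)\right) + 102 \left(-12 - -1\right) = \left(11 - 96\right) + 102 \left(-12 + 1\right) = -85 + 102 \left(-11\right) = -85 - 1122 = -1207$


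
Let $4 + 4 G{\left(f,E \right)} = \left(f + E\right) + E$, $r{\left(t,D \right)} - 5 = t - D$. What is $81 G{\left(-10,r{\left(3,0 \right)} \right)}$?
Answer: $\frac{81}{2} \approx 40.5$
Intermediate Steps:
$r{\left(t,D \right)} = 5 + t - D$ ($r{\left(t,D \right)} = 5 - \left(D - t\right) = 5 + t - D$)
$G{\left(f,E \right)} = -1 + \frac{E}{2} + \frac{f}{4}$ ($G{\left(f,E \right)} = -1 + \frac{\left(f + E\right) + E}{4} = -1 + \frac{\left(E + f\right) + E}{4} = -1 + \frac{f + 2 E}{4} = -1 + \left(\frac{E}{2} + \frac{f}{4}\right) = -1 + \frac{E}{2} + \frac{f}{4}$)
$81 G{\left(-10,r{\left(3,0 \right)} \right)} = 81 \left(-1 + \frac{5 + 3 - 0}{2} + \frac{1}{4} \left(-10\right)\right) = 81 \left(-1 + \frac{5 + 3 + 0}{2} - \frac{5}{2}\right) = 81 \left(-1 + \frac{1}{2} \cdot 8 - \frac{5}{2}\right) = 81 \left(-1 + 4 - \frac{5}{2}\right) = 81 \cdot \frac{1}{2} = \frac{81}{2}$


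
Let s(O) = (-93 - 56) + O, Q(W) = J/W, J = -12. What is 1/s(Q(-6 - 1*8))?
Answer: -7/1037 ≈ -0.0067502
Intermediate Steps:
Q(W) = -12/W
s(O) = -149 + O
1/s(Q(-6 - 1*8)) = 1/(-149 - 12/(-6 - 1*8)) = 1/(-149 - 12/(-6 - 8)) = 1/(-149 - 12/(-14)) = 1/(-149 - 12*(-1/14)) = 1/(-149 + 6/7) = 1/(-1037/7) = -7/1037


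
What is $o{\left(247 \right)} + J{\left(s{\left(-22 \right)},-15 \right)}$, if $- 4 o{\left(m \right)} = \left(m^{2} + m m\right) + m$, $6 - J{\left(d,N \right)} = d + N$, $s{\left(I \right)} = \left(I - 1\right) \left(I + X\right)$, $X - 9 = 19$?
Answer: $- \frac{121629}{4} \approx -30407.0$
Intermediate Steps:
$X = 28$ ($X = 9 + 19 = 28$)
$s{\left(I \right)} = \left(-1 + I\right) \left(28 + I\right)$ ($s{\left(I \right)} = \left(I - 1\right) \left(I + 28\right) = \left(-1 + I\right) \left(28 + I\right)$)
$J{\left(d,N \right)} = 6 - N - d$ ($J{\left(d,N \right)} = 6 - \left(d + N\right) = 6 - \left(N + d\right) = 6 - N - d$)
$o{\left(m \right)} = - \frac{m^{2}}{2} - \frac{m}{4}$ ($o{\left(m \right)} = - \frac{\left(m^{2} + m m\right) + m}{4} = - \frac{\left(m^{2} + m^{2}\right) + m}{4} = - \frac{2 m^{2} + m}{4} = - \frac{m + 2 m^{2}}{4} = - \frac{m^{2}}{2} - \frac{m}{4}$)
$o{\left(247 \right)} + J{\left(s{\left(-22 \right)},-15 \right)} = \left(- \frac{1}{4}\right) 247 \left(1 + 2 \cdot 247\right) - \left(435 - 594\right) = \left(- \frac{1}{4}\right) 247 \left(1 + 494\right) + \left(6 + 15 - \left(-28 + 484 - 594\right)\right) = \left(- \frac{1}{4}\right) 247 \cdot 495 + \left(6 + 15 - -138\right) = - \frac{122265}{4} + \left(6 + 15 + 138\right) = - \frac{122265}{4} + 159 = - \frac{121629}{4}$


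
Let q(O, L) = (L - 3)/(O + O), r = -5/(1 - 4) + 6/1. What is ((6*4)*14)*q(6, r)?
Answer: 392/3 ≈ 130.67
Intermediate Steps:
r = 23/3 (r = -5/(-3) + 6*1 = -5*(-⅓) + 6 = 5/3 + 6 = 23/3 ≈ 7.6667)
q(O, L) = (-3 + L)/(2*O) (q(O, L) = (-3 + L)/((2*O)) = (-3 + L)*(1/(2*O)) = (-3 + L)/(2*O))
((6*4)*14)*q(6, r) = ((6*4)*14)*((½)*(-3 + 23/3)/6) = (24*14)*((½)*(⅙)*(14/3)) = 336*(7/18) = 392/3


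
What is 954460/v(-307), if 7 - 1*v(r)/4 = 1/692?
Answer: 165121580/4843 ≈ 34095.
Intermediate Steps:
v(r) = 4843/173 (v(r) = 28 - 4/692 = 28 - 4*1/692 = 28 - 1/173 = 4843/173)
954460/v(-307) = 954460/(4843/173) = 954460*(173/4843) = 165121580/4843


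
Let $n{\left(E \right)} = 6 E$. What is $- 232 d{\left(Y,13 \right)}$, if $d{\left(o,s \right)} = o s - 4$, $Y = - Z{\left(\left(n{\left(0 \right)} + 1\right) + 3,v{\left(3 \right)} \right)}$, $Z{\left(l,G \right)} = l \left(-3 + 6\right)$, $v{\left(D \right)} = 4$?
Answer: $37120$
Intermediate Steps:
$Z{\left(l,G \right)} = 3 l$ ($Z{\left(l,G \right)} = l 3 = 3 l$)
$Y = -12$ ($Y = - 3 \left(\left(6 \cdot 0 + 1\right) + 3\right) = - 3 \left(\left(0 + 1\right) + 3\right) = - 3 \left(1 + 3\right) = - 3 \cdot 4 = \left(-1\right) 12 = -12$)
$d{\left(o,s \right)} = -4 + o s$
$- 232 d{\left(Y,13 \right)} = - 232 \left(-4 - 156\right) = \left(-232\right) \left(-160\right) = 37120$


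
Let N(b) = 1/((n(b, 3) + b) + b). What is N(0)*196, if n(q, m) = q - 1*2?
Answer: -98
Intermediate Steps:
n(q, m) = -2 + q (n(q, m) = q - 2 = -2 + q)
N(b) = 1/(-2 + 3*b) (N(b) = 1/(((-2 + b) + b) + b) = 1/((-2 + 2*b) + b) = 1/(-2 + 3*b))
N(0)*196 = 196/(-2 + 3*0) = 196/(-2 + 0) = 196/(-2) = -1/2*196 = -98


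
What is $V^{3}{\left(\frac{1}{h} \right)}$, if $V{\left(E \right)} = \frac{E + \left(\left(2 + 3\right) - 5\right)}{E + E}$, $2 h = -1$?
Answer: $\frac{1}{8} \approx 0.125$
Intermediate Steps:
$h = - \frac{1}{2}$ ($h = \frac{1}{2} \left(-1\right) = - \frac{1}{2} \approx -0.5$)
$V{\left(E \right)} = \frac{1}{2}$ ($V{\left(E \right)} = \frac{E + \left(5 - 5\right)}{2 E} = \left(E + 0\right) \frac{1}{2 E} = E \frac{1}{2 E} = \frac{1}{2}$)
$V^{3}{\left(\frac{1}{h} \right)} = \left(\frac{1}{2}\right)^{3} = \frac{1}{8}$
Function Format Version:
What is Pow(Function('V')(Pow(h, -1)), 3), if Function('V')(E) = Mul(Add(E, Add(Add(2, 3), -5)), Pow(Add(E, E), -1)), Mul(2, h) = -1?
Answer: Rational(1, 8) ≈ 0.12500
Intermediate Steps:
h = Rational(-1, 2) (h = Mul(Rational(1, 2), -1) = Rational(-1, 2) ≈ -0.50000)
Function('V')(E) = Rational(1, 2) (Function('V')(E) = Mul(Add(E, Add(5, -5)), Pow(Mul(2, E), -1)) = Mul(Add(E, 0), Mul(Rational(1, 2), Pow(E, -1))) = Mul(E, Mul(Rational(1, 2), Pow(E, -1))) = Rational(1, 2))
Pow(Function('V')(Pow(h, -1)), 3) = Pow(Rational(1, 2), 3) = Rational(1, 8)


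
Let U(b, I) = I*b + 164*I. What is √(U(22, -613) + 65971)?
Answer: I*√48047 ≈ 219.2*I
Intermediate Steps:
U(b, I) = 164*I + I*b
√(U(22, -613) + 65971) = √(-613*(164 + 22) + 65971) = √(-613*186 + 65971) = √(-114018 + 65971) = √(-48047) = I*√48047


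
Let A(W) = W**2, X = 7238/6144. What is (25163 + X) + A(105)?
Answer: 111173155/3072 ≈ 36189.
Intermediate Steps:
X = 3619/3072 (X = 7238*(1/6144) = 3619/3072 ≈ 1.1781)
(25163 + X) + A(105) = (25163 + 3619/3072) + 105**2 = 77304355/3072 + 11025 = 111173155/3072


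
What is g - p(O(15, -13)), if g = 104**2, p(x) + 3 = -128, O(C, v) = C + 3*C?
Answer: 10947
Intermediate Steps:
O(C, v) = 4*C
p(x) = -131 (p(x) = -3 - 128 = -131)
g = 10816
g - p(O(15, -13)) = 10816 - 1*(-131) = 10816 + 131 = 10947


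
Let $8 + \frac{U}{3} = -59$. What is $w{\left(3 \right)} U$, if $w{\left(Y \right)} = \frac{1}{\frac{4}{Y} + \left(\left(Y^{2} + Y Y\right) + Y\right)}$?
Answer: $-9$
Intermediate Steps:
$U = -201$ ($U = -24 + 3 \left(-59\right) = -24 - 177 = -201$)
$w{\left(Y \right)} = \frac{1}{Y + 2 Y^{2} + \frac{4}{Y}}$ ($w{\left(Y \right)} = \frac{1}{\frac{4}{Y} + \left(\left(Y^{2} + Y^{2}\right) + Y\right)} = \frac{1}{\frac{4}{Y} + \left(2 Y^{2} + Y\right)} = \frac{1}{\frac{4}{Y} + \left(Y + 2 Y^{2}\right)} = \frac{1}{Y + 2 Y^{2} + \frac{4}{Y}}$)
$w{\left(3 \right)} U = \frac{3}{4 + 3^{2} + 2 \cdot 3^{3}} \left(-201\right) = \frac{3}{4 + 9 + 2 \cdot 27} \left(-201\right) = \frac{3}{4 + 9 + 54} \left(-201\right) = \frac{3}{67} \left(-201\right) = -9$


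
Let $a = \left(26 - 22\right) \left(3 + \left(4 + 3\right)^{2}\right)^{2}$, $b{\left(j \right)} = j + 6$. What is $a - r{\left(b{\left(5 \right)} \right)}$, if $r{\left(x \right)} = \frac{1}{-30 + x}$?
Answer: $\frac{205505}{19} \approx 10816.0$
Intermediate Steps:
$b{\left(j \right)} = 6 + j$
$a = 10816$ ($a = 4 \left(3 + 7^{2}\right)^{2} = 4 \left(3 + 49\right)^{2} = 4 \cdot 52^{2} = 4 \cdot 2704 = 10816$)
$a - r{\left(b{\left(5 \right)} \right)} = 10816 - \frac{1}{-30 + \left(6 + 5\right)} = 10816 - \frac{1}{-30 + 11} = 10816 - \frac{1}{-19} = 10816 - - \frac{1}{19} = 10816 + \frac{1}{19} = \frac{205505}{19}$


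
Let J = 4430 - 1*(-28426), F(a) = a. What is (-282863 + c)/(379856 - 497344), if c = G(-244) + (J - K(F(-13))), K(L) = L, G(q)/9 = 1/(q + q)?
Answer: 121997081/57334144 ≈ 2.1278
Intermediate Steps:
G(q) = 9/(2*q) (G(q) = 9/(q + q) = 9/((2*q)) = 9*(1/(2*q)) = 9/(2*q))
J = 32856 (J = 4430 + 28426 = 32856)
c = 16040063/488 (c = (9/2)/(-244) + (32856 - 1*(-13)) = (9/2)*(-1/244) + (32856 + 13) = -9/488 + 32869 = 16040063/488 ≈ 32869.)
(-282863 + c)/(379856 - 497344) = (-282863 + 16040063/488)/(379856 - 497344) = -121997081/488/(-117488) = -121997081/488*(-1/117488) = 121997081/57334144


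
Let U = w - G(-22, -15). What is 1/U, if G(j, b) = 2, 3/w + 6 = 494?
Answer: -488/973 ≈ -0.50154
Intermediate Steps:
w = 3/488 (w = 3/(-6 + 494) = 3/488 ≈ 0.0061475)
U = -973/488 (U = 3/488 - 1*2 = 3/488 - 2 = -973/488 ≈ -1.9939)
1/U = 1/(-973/488) = -488/973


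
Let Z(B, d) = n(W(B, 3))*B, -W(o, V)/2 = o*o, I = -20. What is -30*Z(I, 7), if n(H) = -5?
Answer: -3000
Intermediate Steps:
W(o, V) = -2*o**2 (W(o, V) = -2*o*o = -2*o**2)
Z(B, d) = -5*B
-30*Z(I, 7) = -(-150)*(-20) = -30*100 = -3000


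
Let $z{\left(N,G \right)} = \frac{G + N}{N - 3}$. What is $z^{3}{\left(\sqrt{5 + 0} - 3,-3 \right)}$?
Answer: $1$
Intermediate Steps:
$z{\left(N,G \right)} = \frac{G + N}{-3 + N}$
$z^{3}{\left(\sqrt{5 + 0} - 3,-3 \right)} = \left(\frac{-3 + \left(\sqrt{5 + 0} - 3\right)}{-3 + \left(\sqrt{5 + 0} - 3\right)}\right)^{3} = \left(\frac{-3 - \left(3 - \sqrt{5}\right)}{-3 - \left(3 - \sqrt{5}\right)}\right)^{3} = \left(\frac{-6 + \sqrt{5}}{-6 + \sqrt{5}}\right)^{3} = 1^{3} = 1$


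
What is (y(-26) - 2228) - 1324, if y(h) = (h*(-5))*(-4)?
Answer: -4072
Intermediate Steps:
y(h) = 20*h (y(h) = -5*h*(-4) = 20*h)
(y(-26) - 2228) - 1324 = (20*(-26) - 2228) - 1324 = (-520 - 2228) - 1324 = -2748 - 1324 = -4072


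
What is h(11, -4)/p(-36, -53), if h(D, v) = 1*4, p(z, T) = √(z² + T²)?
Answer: 4*√4105/4105 ≈ 0.062431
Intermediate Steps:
p(z, T) = √(T² + z²)
h(D, v) = 4
h(11, -4)/p(-36, -53) = 4/(√((-53)² + (-36)²)) = 4/(√(2809 + 1296)) = 4/(√4105) = 4*(√4105/4105) = 4*√4105/4105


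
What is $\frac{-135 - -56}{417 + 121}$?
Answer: $- \frac{79}{538} \approx -0.14684$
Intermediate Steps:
$\frac{-135 - -56}{417 + 121} = \frac{-135 + 56}{538} = \left(-79\right) \frac{1}{538} = - \frac{79}{538}$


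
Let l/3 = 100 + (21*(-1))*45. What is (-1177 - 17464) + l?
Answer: -21176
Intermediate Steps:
l = -2535 (l = 3*(100 + (21*(-1))*45) = 3*(100 - 21*45) = 3*(100 - 945) = 3*(-845) = -2535)
(-1177 - 17464) + l = (-1177 - 17464) - 2535 = -18641 - 2535 = -21176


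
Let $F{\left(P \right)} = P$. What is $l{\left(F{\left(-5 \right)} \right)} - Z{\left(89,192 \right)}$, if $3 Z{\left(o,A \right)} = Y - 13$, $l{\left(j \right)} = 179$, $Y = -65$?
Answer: $205$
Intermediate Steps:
$Z{\left(o,A \right)} = -26$ ($Z{\left(o,A \right)} = \frac{-65 - 13}{3} = \frac{1}{3} \left(-78\right) = -26$)
$l{\left(F{\left(-5 \right)} \right)} - Z{\left(89,192 \right)} = 179 - -26 = 179 + 26 = 205$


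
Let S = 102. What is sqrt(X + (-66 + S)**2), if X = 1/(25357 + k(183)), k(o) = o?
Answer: sqrt(211342484785)/12770 ≈ 36.000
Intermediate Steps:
X = 1/25540 (X = 1/(25357 + 183) = 1/25540 ≈ 3.9154e-5)
sqrt(X + (-66 + S)**2) = sqrt(1/25540 + (-66 + 102)**2) = sqrt(1/25540 + 36**2) = sqrt(1/25540 + 1296) = sqrt(33099841/25540) = sqrt(211342484785)/12770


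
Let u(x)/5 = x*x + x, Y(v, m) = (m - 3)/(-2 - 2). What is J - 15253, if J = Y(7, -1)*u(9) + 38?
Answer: -14765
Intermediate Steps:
Y(v, m) = ¾ - m/4 (Y(v, m) = (-3 + m)/(-4) = (-3 + m)*(-¼) = ¾ - m/4)
u(x) = 5*x + 5*x² (u(x) = 5*(x*x + x) = 5*(x² + x) = 5*(x + x²) = 5*x + 5*x²)
J = 488 (J = (¾ - ¼*(-1))*(5*9*(1 + 9)) + 38 = (¾ + ¼)*(5*9*10) + 38 = 1*450 + 38 = 450 + 38 = 488)
J - 15253 = 488 - 15253 = -14765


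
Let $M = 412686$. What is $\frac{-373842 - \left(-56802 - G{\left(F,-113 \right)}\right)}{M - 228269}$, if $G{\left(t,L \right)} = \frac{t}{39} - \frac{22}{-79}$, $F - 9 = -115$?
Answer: $- \frac{976807756}{568188777} \approx -1.7192$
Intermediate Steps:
$F = -106$ ($F = 9 - 115 = -106$)
$G{\left(t,L \right)} = \frac{22}{79} + \frac{t}{39}$ ($G{\left(t,L \right)} = t \frac{1}{39} - - \frac{22}{79} = \frac{t}{39} + \frac{22}{79} = \frac{22}{79} + \frac{t}{39}$)
$\frac{-373842 - \left(-56802 - G{\left(F,-113 \right)}\right)}{M - 228269} = \frac{-373842 + \left(-240 + \left(\left(42642 + 1800 \cdot 8\right) + \left(\frac{22}{79} + \frac{1}{39} \left(-106\right)\right)\right)\right)}{412686 - 228269} = \frac{-373842 + \left(-240 + \left(\left(42642 + 14400\right) + \left(\frac{22}{79} - \frac{106}{39}\right)\right)\right)}{184417} = \left(-373842 + \left(-240 + \left(57042 - \frac{7516}{3081}\right)\right)\right) \frac{1}{184417} = \left(-373842 + \left(-240 + \frac{175738886}{3081}\right)\right) \frac{1}{184417} = \left(-373842 + \frac{174999446}{3081}\right) \frac{1}{184417} = \left(- \frac{976807756}{3081}\right) \frac{1}{184417} = - \frac{976807756}{568188777}$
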